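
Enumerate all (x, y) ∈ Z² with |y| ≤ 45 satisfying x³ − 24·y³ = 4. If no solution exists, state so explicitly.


The equation is x³ - 24y³ = 4. For fixed y, x³ = 24·y³ + 4, so a solution requires the RHS to be a perfect cube.
Strategy: iterate y from -45 to 45, compute RHS = 24·y³ + 4, and check whether it is a (positive or negative) perfect cube.
Check small values of y:
  y = 0: RHS = 4 is not a perfect cube.
  y = 1: RHS = 28 is not a perfect cube.
  y = -1: RHS = -20 is not a perfect cube.
  y = 2: RHS = 196 is not a perfect cube.
  y = -2: RHS = -188 is not a perfect cube.
  y = 3: RHS = 652 is not a perfect cube.
  y = -3: RHS = -644 is not a perfect cube.
Continuing the search up to |y| = 45 finds no solutions either.
No (x, y) in the scanned range satisfies the equation.

No integer solutions with |y| ≤ 45.


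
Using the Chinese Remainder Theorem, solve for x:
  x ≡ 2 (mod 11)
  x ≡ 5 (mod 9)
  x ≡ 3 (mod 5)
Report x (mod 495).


Moduli 11, 9, 5 are pairwise coprime; by CRT there is a unique solution modulo M = 11 · 9 · 5 = 495.
Solve pairwise, accumulating the modulus:
  Start with x ≡ 2 (mod 11).
  Combine with x ≡ 5 (mod 9): since gcd(11, 9) = 1, we get a unique residue mod 99.
    Write x = 2 + 11·t and substitute into x ≡ 5 (mod 9): 11·t ≡ 5 − 2 = 3 (mod 9).
    Reduce coefficients mod 9: 2·t ≡ 3 (mod 9).
    The inverse of 2 mod 9 is 5 (since 2·5 = 10 = 1·9 + 1), so t ≡ 5·3 = 15 ≡ 6 (mod 9).
    Then x = 2 + 11·6 = 68, valid modulo lcm(11, 9) = 99: x ≡ 68 (mod 99).
  Combine with x ≡ 3 (mod 5): since gcd(99, 5) = 1, we get a unique residue mod 495.
    Write x = 68 + 99·t and substitute into x ≡ 3 (mod 5): 99·t ≡ 3 − 68 = -65 (mod 5).
    Reduce coefficients mod 5: 4·t ≡ 0 (mod 5).
    The inverse of 4 mod 5 is 4 (since 4·4 = 16 = 3·5 + 1), so t ≡ 4·0 = 0 ≡ 0 (mod 5).
    Then x = 68 + 99·0 = 68, valid modulo lcm(99, 5) = 495: x ≡ 68 (mod 495).
Verify: 68 mod 11 = 2 ✓, 68 mod 9 = 5 ✓, 68 mod 5 = 3 ✓.

x ≡ 68 (mod 495).


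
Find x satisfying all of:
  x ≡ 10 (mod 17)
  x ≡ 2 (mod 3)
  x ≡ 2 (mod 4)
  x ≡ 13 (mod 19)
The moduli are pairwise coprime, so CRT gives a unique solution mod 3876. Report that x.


Product of moduli M = 17 · 3 · 4 · 19 = 3876.
Merge one congruence at a time:
  Start: x ≡ 10 (mod 17).
  Combine with x ≡ 2 (mod 3); new modulus lcm = 51.
    Write x = 10 + 17·t and substitute into x ≡ 2 (mod 3): 17·t ≡ 2 − 10 = -8 (mod 3).
    Reduce coefficients mod 3: 2·t ≡ 1 (mod 3).
    The inverse of 2 mod 3 is 2 (since 2·2 = 4 = 1·3 + 1), so t ≡ 2·1 = 2 ≡ 2 (mod 3).
    Then x = 10 + 17·2 = 44, valid modulo lcm(17, 3) = 51: x ≡ 44 (mod 51).
  Combine with x ≡ 2 (mod 4); new modulus lcm = 204.
    Write x = 44 + 51·t and substitute into x ≡ 2 (mod 4): 51·t ≡ 2 − 44 = -42 (mod 4).
    Reduce coefficients mod 4: 3·t ≡ 2 (mod 4).
    The inverse of 3 mod 4 is 3 (since 3·3 = 9 = 2·4 + 1), so t ≡ 3·2 = 6 ≡ 2 (mod 4).
    Then x = 44 + 51·2 = 146, valid modulo lcm(51, 4) = 204: x ≡ 146 (mod 204).
  Combine with x ≡ 13 (mod 19); new modulus lcm = 3876.
    Write x = 146 + 204·t and substitute into x ≡ 13 (mod 19): 204·t ≡ 13 − 146 = -133 (mod 19).
    Reduce coefficients mod 19: 14·t ≡ 0 (mod 19).
    The inverse of 14 mod 19 is 15 (since 14·15 = 210 = 11·19 + 1), so t ≡ 15·0 = 0 ≡ 0 (mod 19).
    Then x = 146 + 204·0 = 146, valid modulo lcm(204, 19) = 3876: x ≡ 146 (mod 3876).
Verify against each original: 146 mod 17 = 10, 146 mod 3 = 2, 146 mod 4 = 2, 146 mod 19 = 13.

x ≡ 146 (mod 3876).


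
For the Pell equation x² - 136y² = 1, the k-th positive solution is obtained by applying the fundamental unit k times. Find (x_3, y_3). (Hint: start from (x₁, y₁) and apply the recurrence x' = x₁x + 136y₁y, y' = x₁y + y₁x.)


Step 1: Find the fundamental solution (x₁, y₁) of x² - 136y² = 1.
  Expand √136 as a continued fraction. a₀ = ⌊√136⌋ = 11; iterate m_{k+1} = d_k·a_k − m_k, d_{k+1} = (136 − m_{k+1}²)/d_k, a_{k+1} = ⌊(a₀ + m_{k+1})/d_{k+1}⌋ (starting m₀ = 0, d₀ = 1), with convergents p_k = a_k·p_{k-1} + p_{k-2}, q_k = a_k·q_{k-1} + q_{k-2} (p₋₁ = 1, q₋₁ = 0):
  k = 0: a₀ = 11; p₀/q₀ = 11/1; p₀² − 136·q₀² = 121 − 136 = -15.
  k = 1: m = 11, d = 15, a = ⌊(11 + 11)/15⌋ = 1; p/q = (1·11 + 1)/(1·1 + 0) = 12/1; p² − 136·q² = 144 − 136 = 8.
  k = 2: m = 4, d = 8, a = ⌊(11 + 4)/8⌋ = 1; p/q = (1·12 + 11)/(1·1 + 1) = 23/2; p² − 136·q² = 529 − 544 = -15.
  k = 3: m = 4, d = 15, a = ⌊(11 + 4)/15⌋ = 1; p/q = (1·23 + 12)/(1·2 + 1) = 35/3; p² − 136·q² = 1225 − 1224 = 1.
  The first convergent with p² − 136·q² = 1 gives the fundamental solution (x₁, y₁) = (35, 3).
Step 2: Apply the recurrence (x_{n+1}, y_{n+1}) = (x₁x_n + 136y₁y_n, x₁y_n + y₁x_n) repeatedly.
  From (x_1, y_1) = (35, 3): x_2 = 35·35 + 136·3·3 = 2449; y_2 = 35·3 + 3·35 = 210.
  From (x_2, y_2) = (2449, 210): x_3 = 35·2449 + 136·3·210 = 171395; y_3 = 35·210 + 3·2449 = 14697.
Step 3: Verify x_3² - 136·y_3² = 29376246025 - 29376246024 = 1 (should be 1). ✓

(x_1, y_1) = (35, 3); (x_3, y_3) = (171395, 14697).


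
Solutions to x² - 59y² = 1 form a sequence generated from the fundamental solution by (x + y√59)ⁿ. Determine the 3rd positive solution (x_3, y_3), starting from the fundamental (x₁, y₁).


Step 1: Find the fundamental solution (x₁, y₁) of x² - 59y² = 1.
  Expand √59 as a continued fraction. a₀ = ⌊√59⌋ = 7; iterate m_{k+1} = d_k·a_k − m_k, d_{k+1} = (59 − m_{k+1}²)/d_k, a_{k+1} = ⌊(a₀ + m_{k+1})/d_{k+1}⌋ (starting m₀ = 0, d₀ = 1), with convergents p_k = a_k·p_{k-1} + p_{k-2}, q_k = a_k·q_{k-1} + q_{k-2} (p₋₁ = 1, q₋₁ = 0):
  k = 0: a₀ = 7; p₀/q₀ = 7/1; p₀² − 59·q₀² = 49 − 59 = -10.
  k = 1: m = 7, d = 10, a = ⌊(7 + 7)/10⌋ = 1; p/q = (1·7 + 1)/(1·1 + 0) = 8/1; p² − 59·q² = 64 − 59 = 5.
  k = 2: m = 3, d = 5, a = ⌊(7 + 3)/5⌋ = 2; p/q = (2·8 + 7)/(2·1 + 1) = 23/3; p² − 59·q² = 529 − 531 = -2.
  k = 3: m = 7, d = 2, a = ⌊(7 + 7)/2⌋ = 7; p/q = (7·23 + 8)/(7·3 + 1) = 169/22; p² − 59·q² = 28561 − 28556 = 5.
  k = 4: m = 7, d = 5, a = ⌊(7 + 7)/5⌋ = 2; p/q = (2·169 + 23)/(2·22 + 3) = 361/47; p² − 59·q² = 130321 − 130331 = -10.
  k = 5: m = 3, d = 10, a = ⌊(7 + 3)/10⌋ = 1; p/q = (1·361 + 169)/(1·47 + 22) = 530/69; p² − 59·q² = 280900 − 280899 = 1.
  The first convergent with p² − 59·q² = 1 gives the fundamental solution (x₁, y₁) = (530, 69).
Step 2: Apply the recurrence (x_{n+1}, y_{n+1}) = (x₁x_n + 59y₁y_n, x₁y_n + y₁x_n) repeatedly.
  From (x_1, y_1) = (530, 69): x_2 = 530·530 + 59·69·69 = 561799; y_2 = 530·69 + 69·530 = 73140.
  From (x_2, y_2) = (561799, 73140): x_3 = 530·561799 + 59·69·73140 = 595506410; y_3 = 530·73140 + 69·561799 = 77528331.
Step 3: Verify x_3² - 59·y_3² = 354627884351088100 - 354627884351088099 = 1 (should be 1). ✓

(x_1, y_1) = (530, 69); (x_3, y_3) = (595506410, 77528331).


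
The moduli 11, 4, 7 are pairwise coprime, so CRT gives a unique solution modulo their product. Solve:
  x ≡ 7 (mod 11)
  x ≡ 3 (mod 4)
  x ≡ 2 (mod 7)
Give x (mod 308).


Moduli 11, 4, 7 are pairwise coprime; by CRT there is a unique solution modulo M = 11 · 4 · 7 = 308.
Solve pairwise, accumulating the modulus:
  Start with x ≡ 7 (mod 11).
  Combine with x ≡ 3 (mod 4): since gcd(11, 4) = 1, we get a unique residue mod 44.
    Write x = 7 + 11·t and substitute into x ≡ 3 (mod 4): 11·t ≡ 3 − 7 = -4 (mod 4).
    Reduce coefficients mod 4: 3·t ≡ 0 (mod 4).
    The inverse of 3 mod 4 is 3 (since 3·3 = 9 = 2·4 + 1), so t ≡ 3·0 = 0 ≡ 0 (mod 4).
    Then x = 7 + 11·0 = 7, valid modulo lcm(11, 4) = 44: x ≡ 7 (mod 44).
  Combine with x ≡ 2 (mod 7): since gcd(44, 7) = 1, we get a unique residue mod 308.
    Write x = 7 + 44·t and substitute into x ≡ 2 (mod 7): 44·t ≡ 2 − 7 = -5 (mod 7).
    Reduce coefficients mod 7: 2·t ≡ 2 (mod 7).
    The inverse of 2 mod 7 is 4 (since 2·4 = 8 = 1·7 + 1), so t ≡ 4·2 = 8 ≡ 1 (mod 7).
    Then x = 7 + 44·1 = 51, valid modulo lcm(44, 7) = 308: x ≡ 51 (mod 308).
Verify: 51 mod 11 = 7 ✓, 51 mod 4 = 3 ✓, 51 mod 7 = 2 ✓.

x ≡ 51 (mod 308).


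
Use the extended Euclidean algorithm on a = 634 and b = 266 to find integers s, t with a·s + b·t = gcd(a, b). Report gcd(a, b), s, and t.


Euclidean algorithm on (634, 266) — divide until remainder is 0:
  634 = 2 · 266 + 102
  266 = 2 · 102 + 62
  102 = 1 · 62 + 40
  62 = 1 · 40 + 22
  40 = 1 · 22 + 18
  22 = 1 · 18 + 4
  18 = 4 · 4 + 2
  4 = 2 · 2 + 0
gcd(634, 266) = 2.
Track Bezout coefficients alongside the remainders: start with r₀ = 634 = a·1 + b·0 (s = 1, t = 0) and r₁ = 266 = a·0 + b·1 (s = 0, t = 1); each new remainder r_{k+1} = r_{k-1} − q_k·r_k inherits s_{k+1} = s_{k-1} − q_k·s_k, t_{k+1} = t_{k-1} − q_k·t_k, so r_k = a·s_k + b·t_k at every step:
  q = 2: r = 102, s = 1 − 2·0 = 1, t = 0 − 2·1 = -2  (check: 634·1 + 266·(-2) = 102)
  q = 2: r = 62, s = 0 − 2·1 = -2, t = 1 − 2·(-2) = 5  (check: 634·(-2) + 266·5 = 62)
  q = 1: r = 40, s = 1 − 1·(-2) = 3, t = -2 − 1·5 = -7  (check: 634·3 + 266·(-7) = 40)
  q = 1: r = 22, s = -2 − 1·3 = -5, t = 5 − 1·(-7) = 12  (check: 634·(-5) + 266·12 = 22)
  q = 1: r = 18, s = 3 − 1·(-5) = 8, t = -7 − 1·12 = -19  (check: 634·8 + 266·(-19) = 18)
  q = 1: r = 4, s = -5 − 1·8 = -13, t = 12 − 1·(-19) = 31  (check: 634·(-13) + 266·31 = 4)
  q = 4: r = 2, s = 8 − 4·(-13) = 60, t = -19 − 4·31 = -143  (check: 634·60 + 266·(-143) = 2)
The row with r = 2 (the gcd) gives the Bezout coefficients s = 60, t = -143.
Result: 634 · (60) + 266 · (-143) = 2.

gcd(634, 266) = 2; s = 60, t = -143 (check: 634·60 + 266·(-143) = 2).


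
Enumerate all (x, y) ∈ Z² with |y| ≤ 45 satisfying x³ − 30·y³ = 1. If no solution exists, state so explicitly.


The equation is x³ - 30y³ = 1. For fixed y, x³ = 30·y³ + 1, so a solution requires the RHS to be a perfect cube.
Strategy: iterate y from -45 to 45, compute RHS = 30·y³ + 1, and check whether it is a (positive or negative) perfect cube.
Check small values of y:
  y = 0: RHS = 1 = (1)³ ⇒ x = 1 works.
  y = 1: RHS = 31 is not a perfect cube.
  y = -1: RHS = -29 is not a perfect cube.
  y = 2: RHS = 241 is not a perfect cube.
  y = -2: RHS = -239 is not a perfect cube.
  y = 3: RHS = 811 is not a perfect cube.
  y = -3: RHS = -809 is not a perfect cube.
Continuing the search up to |y| = 45 finds no further solutions beyond those listed.
Collected solutions: (1, 0).

Solutions (with |y| ≤ 45): (1, 0).


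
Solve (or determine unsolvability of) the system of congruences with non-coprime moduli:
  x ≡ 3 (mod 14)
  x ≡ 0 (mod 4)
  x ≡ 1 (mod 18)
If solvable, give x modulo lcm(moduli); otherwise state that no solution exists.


Moduli 14, 4, 18 are not pairwise coprime, so CRT works modulo lcm(m_i) when all pairwise compatibility conditions hold.
Pairwise compatibility: gcd(m_i, m_j) must divide a_i - a_j for every pair.
Merge one congruence at a time:
  Start: x ≡ 3 (mod 14).
  Combine with x ≡ 0 (mod 4): gcd(14, 4) = 2, and 0 - 3 = -3 is NOT divisible by 2.
    ⇒ system is inconsistent (no integer solution).

No solution (the system is inconsistent).


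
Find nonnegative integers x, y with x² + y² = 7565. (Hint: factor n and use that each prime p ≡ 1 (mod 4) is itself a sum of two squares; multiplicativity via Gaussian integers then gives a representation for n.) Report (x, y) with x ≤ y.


Step 1: Factor n = 7565 = 5 · 17 · 89.
Step 2: Check the mod-4 condition on each prime factor: 5 ≡ 1 (mod 4), exponent 1; 17 ≡ 1 (mod 4), exponent 1; 89 ≡ 1 (mod 4), exponent 1.
All primes ≡ 3 (mod 4) appear to even exponent (or don't appear), so by the two-squares theorem n IS expressible as a sum of two squares.
Step 3: Build a representation. Here n = 5 · 17 · 89 is a product of primes ≡ 1 (mod 4). Each prime p ≡ 1 (mod 4) is itself a sum of two squares; find a² by testing p − a² for a perfect square:
  5: 5 − 1² = 4 = 2² ⇒ 5 = 1² + 2².
  17: 17 − 1² = 16 = 4² ⇒ 17 = 1² + 4².
  89: 89 − 1² = 88, 89 − 2² = 85, 89 − 3² = 80, 89 − 4² = 73, 89 − 5² = 64 = 8² ⇒ 89 = 5² + 8².
  Combine using the Brahmagupta–Fibonacci identity (a² + b²)(c² + d²) = (ac − bd)² + (ad + bc)² = (ac + bd)² + (ad − bc)²:
  5 · 17 = 85: from (1² + 2²)(1² + 4²), take (1·1 − 2·4, 1·4 + 2·1) = (1 − 8, 4 + 2) = (-7, 6); dropping signs (only squares matter) gives (7, 6); check 7² + 6² = 49 + 36 = 85 ✓.
  85 · 89 = 7565: from (7² + 6²)(5² + 8²), take (7·5 − 6·8, 7·8 + 6·5) = (35 − 48, 56 + 30) = (-13, 86); dropping signs (only squares matter) gives (13, 86); check 13² + 86² = 169 + 7396 = 7565 ✓.
Step 4: Order so x ≤ y and verify: 13² + 86² = 169 + 7396 = 7565 = n. ✓

n = 7565 = 13² + 86² (one valid representation with x ≤ y).


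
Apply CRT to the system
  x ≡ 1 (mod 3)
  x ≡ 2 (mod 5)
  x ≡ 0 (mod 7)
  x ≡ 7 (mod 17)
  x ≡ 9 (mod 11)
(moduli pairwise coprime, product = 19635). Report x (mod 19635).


Product of moduli M = 3 · 5 · 7 · 17 · 11 = 19635.
Merge one congruence at a time:
  Start: x ≡ 1 (mod 3).
  Combine with x ≡ 2 (mod 5); new modulus lcm = 15.
    Write x = 1 + 3·t and substitute into x ≡ 2 (mod 5): 3·t ≡ 2 − 1 = 1 (mod 5).
    The inverse of 3 mod 5 is 2 (since 3·2 = 6 = 1·5 + 1), so t ≡ 2·1 = 2 ≡ 2 (mod 5).
    Then x = 1 + 3·2 = 7, valid modulo lcm(3, 5) = 15: x ≡ 7 (mod 15).
  Combine with x ≡ 0 (mod 7); new modulus lcm = 105.
    Write x = 7 + 15·t and substitute into x ≡ 0 (mod 7): 15·t ≡ 0 − 7 = -7 (mod 7).
    Reduce coefficients mod 7: 1·t ≡ 0 (mod 7).
    So t ≡ 0 (mod 7).
    Then x = 7 + 15·0 = 7, valid modulo lcm(15, 7) = 105: x ≡ 7 (mod 105).
  Combine with x ≡ 7 (mod 17); new modulus lcm = 1785.
    Write x = 7 + 105·t and substitute into x ≡ 7 (mod 17): 105·t ≡ 7 − 7 = 0 (mod 17).
    Reduce coefficients mod 17: 3·t ≡ 0 (mod 17).
    The inverse of 3 mod 17 is 6 (since 3·6 = 18 = 1·17 + 1), so t ≡ 6·0 = 0 ≡ 0 (mod 17).
    Then x = 7 + 105·0 = 7, valid modulo lcm(105, 17) = 1785: x ≡ 7 (mod 1785).
  Combine with x ≡ 9 (mod 11); new modulus lcm = 19635.
    Write x = 7 + 1785·t and substitute into x ≡ 9 (mod 11): 1785·t ≡ 9 − 7 = 2 (mod 11).
    Reduce coefficients mod 11: 3·t ≡ 2 (mod 11).
    The inverse of 3 mod 11 is 4 (since 3·4 = 12 = 1·11 + 1), so t ≡ 4·2 = 8 ≡ 8 (mod 11).
    Then x = 7 + 1785·8 = 14287, valid modulo lcm(1785, 11) = 19635: x ≡ 14287 (mod 19635).
Verify against each original: 14287 mod 3 = 1, 14287 mod 5 = 2, 14287 mod 7 = 0, 14287 mod 17 = 7, 14287 mod 11 = 9.

x ≡ 14287 (mod 19635).


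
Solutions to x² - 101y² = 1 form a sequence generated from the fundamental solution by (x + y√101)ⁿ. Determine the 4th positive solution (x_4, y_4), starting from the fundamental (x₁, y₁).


Step 1: Find the fundamental solution (x₁, y₁) of x² - 101y² = 1.
  Expand √101 as a continued fraction. a₀ = ⌊√101⌋ = 10; iterate m_{k+1} = d_k·a_k − m_k, d_{k+1} = (101 − m_{k+1}²)/d_k, a_{k+1} = ⌊(a₀ + m_{k+1})/d_{k+1}⌋ (starting m₀ = 0, d₀ = 1), with convergents p_k = a_k·p_{k-1} + p_{k-2}, q_k = a_k·q_{k-1} + q_{k-2} (p₋₁ = 1, q₋₁ = 0):
  k = 0: a₀ = 10; p₀/q₀ = 10/1; p₀² − 101·q₀² = 100 − 101 = -1.
  k = 1: m = 10, d = 1, a = ⌊(10 + 10)/1⌋ = 20; p/q = (20·10 + 1)/(20·1 + 0) = 201/20; p² − 101·q² = 40401 − 40400 = 1.
  The first convergent with p² − 101·q² = 1 gives the fundamental solution (x₁, y₁) = (201, 20).
Step 2: Apply the recurrence (x_{n+1}, y_{n+1}) = (x₁x_n + 101y₁y_n, x₁y_n + y₁x_n) repeatedly.
  From (x_1, y_1) = (201, 20): x_2 = 201·201 + 101·20·20 = 80801; y_2 = 201·20 + 20·201 = 8040.
  From (x_2, y_2) = (80801, 8040): x_3 = 201·80801 + 101·20·8040 = 32481801; y_3 = 201·8040 + 20·80801 = 3232060.
  From (x_3, y_3) = (32481801, 3232060): x_4 = 201·32481801 + 101·20·3232060 = 13057603201; y_4 = 201·3232060 + 20·32481801 = 1299280080.
Step 3: Verify x_4² - 101·y_4² = 170501001354765446401 - 170501001354765446400 = 1 (should be 1). ✓

(x_1, y_1) = (201, 20); (x_4, y_4) = (13057603201, 1299280080).


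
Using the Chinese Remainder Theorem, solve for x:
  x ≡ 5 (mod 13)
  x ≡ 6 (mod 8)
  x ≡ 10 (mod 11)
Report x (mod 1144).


Moduli 13, 8, 11 are pairwise coprime; by CRT there is a unique solution modulo M = 13 · 8 · 11 = 1144.
Solve pairwise, accumulating the modulus:
  Start with x ≡ 5 (mod 13).
  Combine with x ≡ 6 (mod 8): since gcd(13, 8) = 1, we get a unique residue mod 104.
    Write x = 5 + 13·t and substitute into x ≡ 6 (mod 8): 13·t ≡ 6 − 5 = 1 (mod 8).
    Reduce coefficients mod 8: 5·t ≡ 1 (mod 8).
    The inverse of 5 mod 8 is 5 (since 5·5 = 25 = 3·8 + 1), so t ≡ 5·1 = 5 ≡ 5 (mod 8).
    Then x = 5 + 13·5 = 70, valid modulo lcm(13, 8) = 104: x ≡ 70 (mod 104).
  Combine with x ≡ 10 (mod 11): since gcd(104, 11) = 1, we get a unique residue mod 1144.
    Write x = 70 + 104·t and substitute into x ≡ 10 (mod 11): 104·t ≡ 10 − 70 = -60 (mod 11).
    Reduce coefficients mod 11: 5·t ≡ 6 (mod 11).
    The inverse of 5 mod 11 is 9 (since 5·9 = 45 = 4·11 + 1), so t ≡ 9·6 = 54 ≡ 10 (mod 11).
    Then x = 70 + 104·10 = 1110, valid modulo lcm(104, 11) = 1144: x ≡ 1110 (mod 1144).
Verify: 1110 mod 13 = 5 ✓, 1110 mod 8 = 6 ✓, 1110 mod 11 = 10 ✓.

x ≡ 1110 (mod 1144).


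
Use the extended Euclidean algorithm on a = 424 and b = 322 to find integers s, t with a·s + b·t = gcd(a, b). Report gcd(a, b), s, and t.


Euclidean algorithm on (424, 322) — divide until remainder is 0:
  424 = 1 · 322 + 102
  322 = 3 · 102 + 16
  102 = 6 · 16 + 6
  16 = 2 · 6 + 4
  6 = 1 · 4 + 2
  4 = 2 · 2 + 0
gcd(424, 322) = 2.
Track Bezout coefficients alongside the remainders: start with r₀ = 424 = a·1 + b·0 (s = 1, t = 0) and r₁ = 322 = a·0 + b·1 (s = 0, t = 1); each new remainder r_{k+1} = r_{k-1} − q_k·r_k inherits s_{k+1} = s_{k-1} − q_k·s_k, t_{k+1} = t_{k-1} − q_k·t_k, so r_k = a·s_k + b·t_k at every step:
  q = 1: r = 102, s = 1 − 1·0 = 1, t = 0 − 1·1 = -1  (check: 424·1 + 322·(-1) = 102)
  q = 3: r = 16, s = 0 − 3·1 = -3, t = 1 − 3·(-1) = 4  (check: 424·(-3) + 322·4 = 16)
  q = 6: r = 6, s = 1 − 6·(-3) = 19, t = -1 − 6·4 = -25  (check: 424·19 + 322·(-25) = 6)
  q = 2: r = 4, s = -3 − 2·19 = -41, t = 4 − 2·(-25) = 54  (check: 424·(-41) + 322·54 = 4)
  q = 1: r = 2, s = 19 − 1·(-41) = 60, t = -25 − 1·54 = -79  (check: 424·60 + 322·(-79) = 2)
The row with r = 2 (the gcd) gives the Bezout coefficients s = 60, t = -79.
Result: 424 · (60) + 322 · (-79) = 2.

gcd(424, 322) = 2; s = 60, t = -79 (check: 424·60 + 322·(-79) = 2).


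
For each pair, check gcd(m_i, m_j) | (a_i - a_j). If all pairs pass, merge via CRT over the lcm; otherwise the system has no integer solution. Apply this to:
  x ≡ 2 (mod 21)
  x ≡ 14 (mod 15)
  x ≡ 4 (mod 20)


Moduli 21, 15, 20 are not pairwise coprime, so CRT works modulo lcm(m_i) when all pairwise compatibility conditions hold.
Pairwise compatibility: gcd(m_i, m_j) must divide a_i - a_j for every pair.
Merge one congruence at a time:
  Start: x ≡ 2 (mod 21).
  Combine with x ≡ 14 (mod 15): gcd(21, 15) = 3; 14 - 2 = 12, which IS divisible by 3, so compatible.
    Write x = 2 + 21·t and substitute into x ≡ 14 (mod 15): 21·t ≡ 14 − 2 = 12 (mod 15).
    Divide the congruence (and modulus) by g = 3: 7·t ≡ 4 (mod 5).
    Reduce coefficients mod 5: 2·t ≡ 4 (mod 5).
    The inverse of 2 mod 5 is 3 (since 2·3 = 6 = 1·5 + 1), so t ≡ 3·4 = 12 ≡ 2 (mod 5).
    Then x = 2 + 21·2 = 44, valid modulo lcm(21, 15) = 105: x ≡ 44 (mod 105).
  Combine with x ≡ 4 (mod 20): gcd(105, 20) = 5; 4 - 44 = -40, which IS divisible by 5, so compatible.
    Write x = 44 + 105·t and substitute into x ≡ 4 (mod 20): 105·t ≡ 4 − 44 = -40 (mod 20).
    Divide the congruence (and modulus) by g = 5: 21·t ≡ -8 (mod 4).
    Reduce coefficients mod 4: 1·t ≡ 0 (mod 4).
    So t ≡ 0 (mod 4).
    Then x = 44 + 105·0 = 44, valid modulo lcm(105, 20) = 420: x ≡ 44 (mod 420).
Verify: 44 mod 21 = 2, 44 mod 15 = 14, 44 mod 20 = 4.

x ≡ 44 (mod 420).


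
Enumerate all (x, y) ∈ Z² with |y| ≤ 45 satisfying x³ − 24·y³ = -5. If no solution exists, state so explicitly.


The equation is x³ - 24y³ = -5. For fixed y, x³ = 24·y³ − 5, so a solution requires the RHS to be a perfect cube.
Strategy: iterate y from -45 to 45, compute RHS = 24·y³ − 5, and check whether it is a (positive or negative) perfect cube.
Check small values of y:
  y = 0: RHS = -5 is not a perfect cube.
  y = 1: RHS = 19 is not a perfect cube.
  y = -1: RHS = -29 is not a perfect cube.
  y = 2: RHS = 187 is not a perfect cube.
  y = -2: RHS = -197 is not a perfect cube.
  y = 3: RHS = 643 is not a perfect cube.
  y = -3: RHS = -653 is not a perfect cube.
Continuing the search up to |y| = 45 finds no solutions either.
No (x, y) in the scanned range satisfies the equation.

No integer solutions with |y| ≤ 45.


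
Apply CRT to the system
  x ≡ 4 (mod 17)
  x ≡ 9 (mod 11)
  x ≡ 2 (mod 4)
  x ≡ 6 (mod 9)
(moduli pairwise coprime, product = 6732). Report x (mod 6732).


Product of moduli M = 17 · 11 · 4 · 9 = 6732.
Merge one congruence at a time:
  Start: x ≡ 4 (mod 17).
  Combine with x ≡ 9 (mod 11); new modulus lcm = 187.
    Write x = 4 + 17·t and substitute into x ≡ 9 (mod 11): 17·t ≡ 9 − 4 = 5 (mod 11).
    Reduce coefficients mod 11: 6·t ≡ 5 (mod 11).
    The inverse of 6 mod 11 is 2 (since 6·2 = 12 = 1·11 + 1), so t ≡ 2·5 = 10 ≡ 10 (mod 11).
    Then x = 4 + 17·10 = 174, valid modulo lcm(17, 11) = 187: x ≡ 174 (mod 187).
  Combine with x ≡ 2 (mod 4); new modulus lcm = 748.
    Write x = 174 + 187·t and substitute into x ≡ 2 (mod 4): 187·t ≡ 2 − 174 = -172 (mod 4).
    Reduce coefficients mod 4: 3·t ≡ 0 (mod 4).
    The inverse of 3 mod 4 is 3 (since 3·3 = 9 = 2·4 + 1), so t ≡ 3·0 = 0 ≡ 0 (mod 4).
    Then x = 174 + 187·0 = 174, valid modulo lcm(187, 4) = 748: x ≡ 174 (mod 748).
  Combine with x ≡ 6 (mod 9); new modulus lcm = 6732.
    Write x = 174 + 748·t and substitute into x ≡ 6 (mod 9): 748·t ≡ 6 − 174 = -168 (mod 9).
    Reduce coefficients mod 9: 1·t ≡ 3 (mod 9).
    So t ≡ 3 (mod 9).
    Then x = 174 + 748·3 = 2418, valid modulo lcm(748, 9) = 6732: x ≡ 2418 (mod 6732).
Verify against each original: 2418 mod 17 = 4, 2418 mod 11 = 9, 2418 mod 4 = 2, 2418 mod 9 = 6.

x ≡ 2418 (mod 6732).


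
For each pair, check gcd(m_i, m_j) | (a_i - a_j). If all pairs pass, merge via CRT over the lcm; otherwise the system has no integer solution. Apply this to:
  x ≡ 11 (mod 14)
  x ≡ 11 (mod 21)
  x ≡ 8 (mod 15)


Moduli 14, 21, 15 are not pairwise coprime, so CRT works modulo lcm(m_i) when all pairwise compatibility conditions hold.
Pairwise compatibility: gcd(m_i, m_j) must divide a_i - a_j for every pair.
Merge one congruence at a time:
  Start: x ≡ 11 (mod 14).
  Combine with x ≡ 11 (mod 21): gcd(14, 21) = 7; 11 - 11 = 0, which IS divisible by 7, so compatible.
    Write x = 11 + 14·t and substitute into x ≡ 11 (mod 21): 14·t ≡ 11 − 11 = 0 (mod 21).
    Divide the congruence (and modulus) by g = 7: 2·t ≡ 0 (mod 3).
    The inverse of 2 mod 3 is 2 (since 2·2 = 4 = 1·3 + 1), so t ≡ 2·0 = 0 ≡ 0 (mod 3).
    Then x = 11 + 14·0 = 11, valid modulo lcm(14, 21) = 42: x ≡ 11 (mod 42).
  Combine with x ≡ 8 (mod 15): gcd(42, 15) = 3; 8 - 11 = -3, which IS divisible by 3, so compatible.
    Write x = 11 + 42·t and substitute into x ≡ 8 (mod 15): 42·t ≡ 8 − 11 = -3 (mod 15).
    Divide the congruence (and modulus) by g = 3: 14·t ≡ -1 (mod 5).
    Reduce coefficients mod 5: 4·t ≡ 4 (mod 5).
    The inverse of 4 mod 5 is 4 (since 4·4 = 16 = 3·5 + 1), so t ≡ 4·4 = 16 ≡ 1 (mod 5).
    Then x = 11 + 42·1 = 53, valid modulo lcm(42, 15) = 210: x ≡ 53 (mod 210).
Verify: 53 mod 14 = 11, 53 mod 21 = 11, 53 mod 15 = 8.

x ≡ 53 (mod 210).


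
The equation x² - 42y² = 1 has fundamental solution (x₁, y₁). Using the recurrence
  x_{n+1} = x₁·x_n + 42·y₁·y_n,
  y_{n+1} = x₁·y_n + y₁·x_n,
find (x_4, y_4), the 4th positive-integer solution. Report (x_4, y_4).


Step 1: Find the fundamental solution (x₁, y₁) of x² - 42y² = 1.
  Expand √42 as a continued fraction. a₀ = ⌊√42⌋ = 6; iterate m_{k+1} = d_k·a_k − m_k, d_{k+1} = (42 − m_{k+1}²)/d_k, a_{k+1} = ⌊(a₀ + m_{k+1})/d_{k+1}⌋ (starting m₀ = 0, d₀ = 1), with convergents p_k = a_k·p_{k-1} + p_{k-2}, q_k = a_k·q_{k-1} + q_{k-2} (p₋₁ = 1, q₋₁ = 0):
  k = 0: a₀ = 6; p₀/q₀ = 6/1; p₀² − 42·q₀² = 36 − 42 = -6.
  k = 1: m = 6, d = 6, a = ⌊(6 + 6)/6⌋ = 2; p/q = (2·6 + 1)/(2·1 + 0) = 13/2; p² − 42·q² = 169 − 168 = 1.
  The first convergent with p² − 42·q² = 1 gives the fundamental solution (x₁, y₁) = (13, 2).
Step 2: Apply the recurrence (x_{n+1}, y_{n+1}) = (x₁x_n + 42y₁y_n, x₁y_n + y₁x_n) repeatedly.
  From (x_1, y_1) = (13, 2): x_2 = 13·13 + 42·2·2 = 337; y_2 = 13·2 + 2·13 = 52.
  From (x_2, y_2) = (337, 52): x_3 = 13·337 + 42·2·52 = 8749; y_3 = 13·52 + 2·337 = 1350.
  From (x_3, y_3) = (8749, 1350): x_4 = 13·8749 + 42·2·1350 = 227137; y_4 = 13·1350 + 2·8749 = 35048.
Step 3: Verify x_4² - 42·y_4² = 51591216769 - 51591216768 = 1 (should be 1). ✓

(x_1, y_1) = (13, 2); (x_4, y_4) = (227137, 35048).


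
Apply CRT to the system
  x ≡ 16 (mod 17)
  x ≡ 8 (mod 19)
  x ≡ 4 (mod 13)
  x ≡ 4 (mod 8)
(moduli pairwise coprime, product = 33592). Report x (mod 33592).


Product of moduli M = 17 · 19 · 13 · 8 = 33592.
Merge one congruence at a time:
  Start: x ≡ 16 (mod 17).
  Combine with x ≡ 8 (mod 19); new modulus lcm = 323.
    Write x = 16 + 17·t and substitute into x ≡ 8 (mod 19): 17·t ≡ 8 − 16 = -8 (mod 19).
    Reduce coefficients mod 19: 17·t ≡ 11 (mod 19).
    The inverse of 17 mod 19 is 9 (since 17·9 = 153 = 8·19 + 1), so t ≡ 9·11 = 99 ≡ 4 (mod 19).
    Then x = 16 + 17·4 = 84, valid modulo lcm(17, 19) = 323: x ≡ 84 (mod 323).
  Combine with x ≡ 4 (mod 13); new modulus lcm = 4199.
    Write x = 84 + 323·t and substitute into x ≡ 4 (mod 13): 323·t ≡ 4 − 84 = -80 (mod 13).
    Reduce coefficients mod 13: 11·t ≡ 11 (mod 13).
    The inverse of 11 mod 13 is 6 (since 11·6 = 66 = 5·13 + 1), so t ≡ 6·11 = 66 ≡ 1 (mod 13).
    Then x = 84 + 323·1 = 407, valid modulo lcm(323, 13) = 4199: x ≡ 407 (mod 4199).
  Combine with x ≡ 4 (mod 8); new modulus lcm = 33592.
    Write x = 407 + 4199·t and substitute into x ≡ 4 (mod 8): 4199·t ≡ 4 − 407 = -403 (mod 8).
    Reduce coefficients mod 8: 7·t ≡ 5 (mod 8).
    The inverse of 7 mod 8 is 7 (since 7·7 = 49 = 6·8 + 1), so t ≡ 7·5 = 35 ≡ 3 (mod 8).
    Then x = 407 + 4199·3 = 13004, valid modulo lcm(4199, 8) = 33592: x ≡ 13004 (mod 33592).
Verify against each original: 13004 mod 17 = 16, 13004 mod 19 = 8, 13004 mod 13 = 4, 13004 mod 8 = 4.

x ≡ 13004 (mod 33592).


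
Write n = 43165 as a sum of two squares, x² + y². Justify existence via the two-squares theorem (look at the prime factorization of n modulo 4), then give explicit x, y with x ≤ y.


Step 1: Factor n = 43165 = 5 · 89 · 97.
Step 2: Check the mod-4 condition on each prime factor: 5 ≡ 1 (mod 4), exponent 1; 89 ≡ 1 (mod 4), exponent 1; 97 ≡ 1 (mod 4), exponent 1.
All primes ≡ 3 (mod 4) appear to even exponent (or don't appear), so by the two-squares theorem n IS expressible as a sum of two squares.
Step 3: Build a representation. Here n = 5 · 89 · 97 is a product of primes ≡ 1 (mod 4). Each prime p ≡ 1 (mod 4) is itself a sum of two squares; find a² by testing p − a² for a perfect square:
  5: 5 − 1² = 4 = 2² ⇒ 5 = 1² + 2².
  89: 89 − 1² = 88, 89 − 2² = 85, 89 − 3² = 80, 89 − 4² = 73, 89 − 5² = 64 = 8² ⇒ 89 = 5² + 8².
  97: 97 − 1² = 96, 97 − 2² = 93, 97 − 3² = 88, 97 − 4² = 81 = 9² ⇒ 97 = 4² + 9².
  Combine using the Brahmagupta–Fibonacci identity (a² + b²)(c² + d²) = (ac − bd)² + (ad + bc)² = (ac + bd)² + (ad − bc)²:
  5 · 89 = 445: from (1² + 2²)(5² + 8²), take (1·5 − 2·8, 1·8 + 2·5) = (5 − 16, 8 + 10) = (-11, 18); dropping signs (only squares matter) gives (11, 18); check 11² + 18² = 121 + 324 = 445 ✓.
  445 · 97 = 43165: from (11² + 18²)(4² + 9²), take (11·4 − 18·9, 11·9 + 18·4) = (44 − 162, 99 + 72) = (-118, 171); dropping signs (only squares matter) gives (118, 171); check 118² + 171² = 13924 + 29241 = 43165 ✓.
Step 4: Order so x ≤ y and verify: 118² + 171² = 13924 + 29241 = 43165 = n. ✓

n = 43165 = 118² + 171² (one valid representation with x ≤ y).


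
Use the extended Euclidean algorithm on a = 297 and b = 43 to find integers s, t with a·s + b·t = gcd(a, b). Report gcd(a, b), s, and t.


Euclidean algorithm on (297, 43) — divide until remainder is 0:
  297 = 6 · 43 + 39
  43 = 1 · 39 + 4
  39 = 9 · 4 + 3
  4 = 1 · 3 + 1
  3 = 3 · 1 + 0
gcd(297, 43) = 1.
Track Bezout coefficients alongside the remainders: start with r₀ = 297 = a·1 + b·0 (s = 1, t = 0) and r₁ = 43 = a·0 + b·1 (s = 0, t = 1); each new remainder r_{k+1} = r_{k-1} − q_k·r_k inherits s_{k+1} = s_{k-1} − q_k·s_k, t_{k+1} = t_{k-1} − q_k·t_k, so r_k = a·s_k + b·t_k at every step:
  q = 6: r = 39, s = 1 − 6·0 = 1, t = 0 − 6·1 = -6  (check: 297·1 + 43·(-6) = 39)
  q = 1: r = 4, s = 0 − 1·1 = -1, t = 1 − 1·(-6) = 7  (check: 297·(-1) + 43·7 = 4)
  q = 9: r = 3, s = 1 − 9·(-1) = 10, t = -6 − 9·7 = -69  (check: 297·10 + 43·(-69) = 3)
  q = 1: r = 1, s = -1 − 1·10 = -11, t = 7 − 1·(-69) = 76  (check: 297·(-11) + 43·76 = 1)
The row with r = 1 (the gcd) gives the Bezout coefficients s = -11, t = 76.
Result: 297 · (-11) + 43 · (76) = 1.

gcd(297, 43) = 1; s = -11, t = 76 (check: 297·(-11) + 43·76 = 1).


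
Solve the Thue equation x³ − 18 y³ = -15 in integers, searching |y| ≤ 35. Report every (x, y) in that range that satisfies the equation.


The equation is x³ - 18y³ = -15. For fixed y, x³ = 18·y³ − 15, so a solution requires the RHS to be a perfect cube.
Strategy: iterate y from -35 to 35, compute RHS = 18·y³ − 15, and check whether it is a (positive or negative) perfect cube.
Check small values of y:
  y = 0: RHS = -15 is not a perfect cube.
  y = 1: RHS = 3 is not a perfect cube.
  y = -1: RHS = -33 is not a perfect cube.
  y = 2: RHS = 129 is not a perfect cube.
  y = -2: RHS = -159 is not a perfect cube.
  y = 3: RHS = 471 is not a perfect cube.
  y = -3: RHS = -501 is not a perfect cube.
Continuing the search up to |y| = 35 finds no solutions either.
No (x, y) in the scanned range satisfies the equation.

No integer solutions with |y| ≤ 35.


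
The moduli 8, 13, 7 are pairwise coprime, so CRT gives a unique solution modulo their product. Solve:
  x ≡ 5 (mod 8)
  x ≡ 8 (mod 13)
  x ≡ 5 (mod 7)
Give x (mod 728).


Moduli 8, 13, 7 are pairwise coprime; by CRT there is a unique solution modulo M = 8 · 13 · 7 = 728.
Solve pairwise, accumulating the modulus:
  Start with x ≡ 5 (mod 8).
  Combine with x ≡ 8 (mod 13): since gcd(8, 13) = 1, we get a unique residue mod 104.
    Write x = 5 + 8·t and substitute into x ≡ 8 (mod 13): 8·t ≡ 8 − 5 = 3 (mod 13).
    The inverse of 8 mod 13 is 5 (since 8·5 = 40 = 3·13 + 1), so t ≡ 5·3 = 15 ≡ 2 (mod 13).
    Then x = 5 + 8·2 = 21, valid modulo lcm(8, 13) = 104: x ≡ 21 (mod 104).
  Combine with x ≡ 5 (mod 7): since gcd(104, 7) = 1, we get a unique residue mod 728.
    Write x = 21 + 104·t and substitute into x ≡ 5 (mod 7): 104·t ≡ 5 − 21 = -16 (mod 7).
    Reduce coefficients mod 7: 6·t ≡ 5 (mod 7).
    The inverse of 6 mod 7 is 6 (since 6·6 = 36 = 5·7 + 1), so t ≡ 6·5 = 30 ≡ 2 (mod 7).
    Then x = 21 + 104·2 = 229, valid modulo lcm(104, 7) = 728: x ≡ 229 (mod 728).
Verify: 229 mod 8 = 5 ✓, 229 mod 13 = 8 ✓, 229 mod 7 = 5 ✓.

x ≡ 229 (mod 728).


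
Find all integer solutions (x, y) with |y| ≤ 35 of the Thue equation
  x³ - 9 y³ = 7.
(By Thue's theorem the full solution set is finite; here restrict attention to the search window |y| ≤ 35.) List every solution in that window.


The equation is x³ - 9y³ = 7. For fixed y, x³ = 9·y³ + 7, so a solution requires the RHS to be a perfect cube.
Strategy: iterate y from -35 to 35, compute RHS = 9·y³ + 7, and check whether it is a (positive or negative) perfect cube.
Check small values of y:
  y = 0: RHS = 7 is not a perfect cube.
  y = 1: RHS = 16 is not a perfect cube.
  y = -1: RHS = -2 is not a perfect cube.
  y = 2: RHS = 79 is not a perfect cube.
  y = -2: RHS = -65 is not a perfect cube.
  y = 3: RHS = 250 is not a perfect cube.
  y = -3: RHS = -236 is not a perfect cube.
Continuing the search up to |y| = 35 finds no solutions either.
No (x, y) in the scanned range satisfies the equation.

No integer solutions with |y| ≤ 35.


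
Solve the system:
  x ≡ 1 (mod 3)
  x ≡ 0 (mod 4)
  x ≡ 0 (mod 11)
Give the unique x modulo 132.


Moduli 3, 4, 11 are pairwise coprime; by CRT there is a unique solution modulo M = 3 · 4 · 11 = 132.
Solve pairwise, accumulating the modulus:
  Start with x ≡ 1 (mod 3).
  Combine with x ≡ 0 (mod 4): since gcd(3, 4) = 1, we get a unique residue mod 12.
    Write x = 1 + 3·t and substitute into x ≡ 0 (mod 4): 3·t ≡ 0 − 1 = -1 (mod 4).
    Reduce coefficients mod 4: 3·t ≡ 3 (mod 4).
    The inverse of 3 mod 4 is 3 (since 3·3 = 9 = 2·4 + 1), so t ≡ 3·3 = 9 ≡ 1 (mod 4).
    Then x = 1 + 3·1 = 4, valid modulo lcm(3, 4) = 12: x ≡ 4 (mod 12).
  Combine with x ≡ 0 (mod 11): since gcd(12, 11) = 1, we get a unique residue mod 132.
    Write x = 4 + 12·t and substitute into x ≡ 0 (mod 11): 12·t ≡ 0 − 4 = -4 (mod 11).
    Reduce coefficients mod 11: 1·t ≡ 7 (mod 11).
    So t ≡ 7 (mod 11).
    Then x = 4 + 12·7 = 88, valid modulo lcm(12, 11) = 132: x ≡ 88 (mod 132).
Verify: 88 mod 3 = 1 ✓, 88 mod 4 = 0 ✓, 88 mod 11 = 0 ✓.

x ≡ 88 (mod 132).


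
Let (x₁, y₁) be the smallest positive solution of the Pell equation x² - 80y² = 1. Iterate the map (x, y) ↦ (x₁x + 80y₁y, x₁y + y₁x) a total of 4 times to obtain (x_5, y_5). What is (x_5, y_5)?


Step 1: Find the fundamental solution (x₁, y₁) of x² - 80y² = 1.
  Expand √80 as a continued fraction. a₀ = ⌊√80⌋ = 8; iterate m_{k+1} = d_k·a_k − m_k, d_{k+1} = (80 − m_{k+1}²)/d_k, a_{k+1} = ⌊(a₀ + m_{k+1})/d_{k+1}⌋ (starting m₀ = 0, d₀ = 1), with convergents p_k = a_k·p_{k-1} + p_{k-2}, q_k = a_k·q_{k-1} + q_{k-2} (p₋₁ = 1, q₋₁ = 0):
  k = 0: a₀ = 8; p₀/q₀ = 8/1; p₀² − 80·q₀² = 64 − 80 = -16.
  k = 1: m = 8, d = 16, a = ⌊(8 + 8)/16⌋ = 1; p/q = (1·8 + 1)/(1·1 + 0) = 9/1; p² − 80·q² = 81 − 80 = 1.
  The first convergent with p² − 80·q² = 1 gives the fundamental solution (x₁, y₁) = (9, 1).
Step 2: Apply the recurrence (x_{n+1}, y_{n+1}) = (x₁x_n + 80y₁y_n, x₁y_n + y₁x_n) repeatedly.
  From (x_1, y_1) = (9, 1): x_2 = 9·9 + 80·1·1 = 161; y_2 = 9·1 + 1·9 = 18.
  From (x_2, y_2) = (161, 18): x_3 = 9·161 + 80·1·18 = 2889; y_3 = 9·18 + 1·161 = 323.
  From (x_3, y_3) = (2889, 323): x_4 = 9·2889 + 80·1·323 = 51841; y_4 = 9·323 + 1·2889 = 5796.
  From (x_4, y_4) = (51841, 5796): x_5 = 9·51841 + 80·1·5796 = 930249; y_5 = 9·5796 + 1·51841 = 104005.
Step 3: Verify x_5² - 80·y_5² = 865363202001 - 865363202000 = 1 (should be 1). ✓

(x_1, y_1) = (9, 1); (x_5, y_5) = (930249, 104005).


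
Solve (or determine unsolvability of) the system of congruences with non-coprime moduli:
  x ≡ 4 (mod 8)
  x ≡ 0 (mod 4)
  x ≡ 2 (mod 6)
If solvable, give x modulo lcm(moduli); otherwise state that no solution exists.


Moduli 8, 4, 6 are not pairwise coprime, so CRT works modulo lcm(m_i) when all pairwise compatibility conditions hold.
Pairwise compatibility: gcd(m_i, m_j) must divide a_i - a_j for every pair.
Merge one congruence at a time:
  Start: x ≡ 4 (mod 8).
  Combine with x ≡ 0 (mod 4): gcd(8, 4) = 4; 0 - 4 = -4, which IS divisible by 4, so compatible.
    Write x = 4 + 8·t and substitute into x ≡ 0 (mod 4): 8·t ≡ 0 − 4 = -4 (mod 4).
    Divide the congruence (and modulus) by g = 4: 2·t ≡ -1 (mod 1).
    Modulo 1 every t works; take t = 0.
    Then x = 4 + 8·0 = 4, valid modulo lcm(8, 4) = 8: x ≡ 4 (mod 8).
  Combine with x ≡ 2 (mod 6): gcd(8, 6) = 2; 2 - 4 = -2, which IS divisible by 2, so compatible.
    Write x = 4 + 8·t and substitute into x ≡ 2 (mod 6): 8·t ≡ 2 − 4 = -2 (mod 6).
    Divide the congruence (and modulus) by g = 2: 4·t ≡ -1 (mod 3).
    Reduce coefficients mod 3: 1·t ≡ 2 (mod 3).
    So t ≡ 2 (mod 3).
    Then x = 4 + 8·2 = 20, valid modulo lcm(8, 6) = 24: x ≡ 20 (mod 24).
Verify: 20 mod 8 = 4, 20 mod 4 = 0, 20 mod 6 = 2.

x ≡ 20 (mod 24).


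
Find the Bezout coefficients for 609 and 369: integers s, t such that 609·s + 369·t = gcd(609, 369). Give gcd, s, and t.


Euclidean algorithm on (609, 369) — divide until remainder is 0:
  609 = 1 · 369 + 240
  369 = 1 · 240 + 129
  240 = 1 · 129 + 111
  129 = 1 · 111 + 18
  111 = 6 · 18 + 3
  18 = 6 · 3 + 0
gcd(609, 369) = 3.
Track Bezout coefficients alongside the remainders: start with r₀ = 609 = a·1 + b·0 (s = 1, t = 0) and r₁ = 369 = a·0 + b·1 (s = 0, t = 1); each new remainder r_{k+1} = r_{k-1} − q_k·r_k inherits s_{k+1} = s_{k-1} − q_k·s_k, t_{k+1} = t_{k-1} − q_k·t_k, so r_k = a·s_k + b·t_k at every step:
  q = 1: r = 240, s = 1 − 1·0 = 1, t = 0 − 1·1 = -1  (check: 609·1 + 369·(-1) = 240)
  q = 1: r = 129, s = 0 − 1·1 = -1, t = 1 − 1·(-1) = 2  (check: 609·(-1) + 369·2 = 129)
  q = 1: r = 111, s = 1 − 1·(-1) = 2, t = -1 − 1·2 = -3  (check: 609·2 + 369·(-3) = 111)
  q = 1: r = 18, s = -1 − 1·2 = -3, t = 2 − 1·(-3) = 5  (check: 609·(-3) + 369·5 = 18)
  q = 6: r = 3, s = 2 − 6·(-3) = 20, t = -3 − 6·5 = -33  (check: 609·20 + 369·(-33) = 3)
The row with r = 3 (the gcd) gives the Bezout coefficients s = 20, t = -33.
Result: 609 · (20) + 369 · (-33) = 3.

gcd(609, 369) = 3; s = 20, t = -33 (check: 609·20 + 369·(-33) = 3).


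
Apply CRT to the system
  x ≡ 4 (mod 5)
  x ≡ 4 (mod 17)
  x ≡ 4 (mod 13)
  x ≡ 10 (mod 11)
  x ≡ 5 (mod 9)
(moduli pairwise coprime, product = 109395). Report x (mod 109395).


Product of moduli M = 5 · 17 · 13 · 11 · 9 = 109395.
Merge one congruence at a time:
  Start: x ≡ 4 (mod 5).
  Combine with x ≡ 4 (mod 17); new modulus lcm = 85.
    Write x = 4 + 5·t and substitute into x ≡ 4 (mod 17): 5·t ≡ 4 − 4 = 0 (mod 17).
    The inverse of 5 mod 17 is 7 (since 5·7 = 35 = 2·17 + 1), so t ≡ 7·0 = 0 ≡ 0 (mod 17).
    Then x = 4 + 5·0 = 4, valid modulo lcm(5, 17) = 85: x ≡ 4 (mod 85).
  Combine with x ≡ 4 (mod 13); new modulus lcm = 1105.
    Write x = 4 + 85·t and substitute into x ≡ 4 (mod 13): 85·t ≡ 4 − 4 = 0 (mod 13).
    Reduce coefficients mod 13: 7·t ≡ 0 (mod 13).
    The inverse of 7 mod 13 is 2 (since 7·2 = 14 = 1·13 + 1), so t ≡ 2·0 = 0 ≡ 0 (mod 13).
    Then x = 4 + 85·0 = 4, valid modulo lcm(85, 13) = 1105: x ≡ 4 (mod 1105).
  Combine with x ≡ 10 (mod 11); new modulus lcm = 12155.
    Write x = 4 + 1105·t and substitute into x ≡ 10 (mod 11): 1105·t ≡ 10 − 4 = 6 (mod 11).
    Reduce coefficients mod 11: 5·t ≡ 6 (mod 11).
    The inverse of 5 mod 11 is 9 (since 5·9 = 45 = 4·11 + 1), so t ≡ 9·6 = 54 ≡ 10 (mod 11).
    Then x = 4 + 1105·10 = 11054, valid modulo lcm(1105, 11) = 12155: x ≡ 11054 (mod 12155).
  Combine with x ≡ 5 (mod 9); new modulus lcm = 109395.
    Write x = 11054 + 12155·t and substitute into x ≡ 5 (mod 9): 12155·t ≡ 5 − 11054 = -11049 (mod 9).
    Reduce coefficients mod 9: 5·t ≡ 3 (mod 9).
    The inverse of 5 mod 9 is 2 (since 5·2 = 10 = 1·9 + 1), so t ≡ 2·3 = 6 ≡ 6 (mod 9).
    Then x = 11054 + 12155·6 = 83984, valid modulo lcm(12155, 9) = 109395: x ≡ 83984 (mod 109395).
Verify against each original: 83984 mod 5 = 4, 83984 mod 17 = 4, 83984 mod 13 = 4, 83984 mod 11 = 10, 83984 mod 9 = 5.

x ≡ 83984 (mod 109395).
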